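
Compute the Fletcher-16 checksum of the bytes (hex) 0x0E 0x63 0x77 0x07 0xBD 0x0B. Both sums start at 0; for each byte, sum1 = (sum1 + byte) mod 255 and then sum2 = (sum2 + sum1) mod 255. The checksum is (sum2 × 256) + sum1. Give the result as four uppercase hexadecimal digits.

BEB8

Running sums (mod 255):
  after byte 0 (0x0E): sum1=14, sum2=14
  after byte 1 (0x63): sum1=113, sum2=127
  after byte 2 (0x77): sum1=232, sum2=104
  after byte 3 (0x07): sum1=239, sum2=88
  after byte 4 (0xBD): sum1=173, sum2=6
  after byte 5 (0x0B): sum1=184, sum2=190
Checksum = sum2·256 + sum1 = 190·256 + 184 = 48824 = 0xBEB8.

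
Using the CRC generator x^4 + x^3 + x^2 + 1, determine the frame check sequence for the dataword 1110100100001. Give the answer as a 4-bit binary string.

Append 4 zeros: 11101001000010000. Divide by 11101 (XOR where the leading bit is 1):
  pos 0: 11101 XOR 11101 = 00000
  pos 7: 10000 XOR 11101 = 01101
  pos 8: 11011 XOR 11101 = 00110
  pos 10: 11000 XOR 11101 = 00101
  pos 12: 10100 XOR 11101 = 01001
Remainder (last 4 bits) = 1001. This is the CRC / FCS.

1001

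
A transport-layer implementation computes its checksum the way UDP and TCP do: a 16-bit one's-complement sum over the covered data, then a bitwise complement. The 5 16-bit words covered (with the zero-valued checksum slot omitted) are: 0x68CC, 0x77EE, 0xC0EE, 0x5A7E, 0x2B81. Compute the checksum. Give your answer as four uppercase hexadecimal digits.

One's-complement addition (fold any carry out of bit 15 back into bit 0):
  0x68CC + 0x77EE = 0x0E0BA
  0xE0BA + 0xC0EE = 0x1A1A8 → wrap carry → 0xA1A9
  0xA1A9 + 0x5A7E = 0x0FC27
  0xFC27 + 0x2B81 = 0x127A8 → wrap carry → 0x27A9
One's-complement sum = 0x27A9.
Checksum = ~0x27A9 & 0xFFFF = 0xD856.

D856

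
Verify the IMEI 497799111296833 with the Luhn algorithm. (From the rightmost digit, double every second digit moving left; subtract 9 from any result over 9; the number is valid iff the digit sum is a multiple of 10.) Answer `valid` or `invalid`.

From the right, keep odd positions and double even positions (subtract 9 from any doubled value over 9):
  doubled (positions 2,4,...): 6 3 4 2 9 5 9 → sum 38
  kept (positions 1,3,...): 3 8 9 1 1 9 7 4 → sum 42
Total = 80.
80 mod 10 = 0, so the number is valid.

valid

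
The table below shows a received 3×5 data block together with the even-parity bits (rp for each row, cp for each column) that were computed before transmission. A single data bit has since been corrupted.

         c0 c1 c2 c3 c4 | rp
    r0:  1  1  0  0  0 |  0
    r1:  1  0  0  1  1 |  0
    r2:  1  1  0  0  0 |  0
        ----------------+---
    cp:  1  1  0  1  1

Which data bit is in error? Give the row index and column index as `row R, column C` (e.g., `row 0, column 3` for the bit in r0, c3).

Recompute each row's even parity and compare to rp:
  r0: data parity 0, sent rp 0 → ok
  r1: data parity 1, sent rp 0 → mismatch
  r2: data parity 0, sent rp 0 → ok
Recompute each column's even parity and compare to cp:
  c0: data parity 1, sent cp 1 → ok
  c1: data parity 0, sent cp 1 → mismatch
  c2: data parity 0, sent cp 0 → ok
  c3: data parity 1, sent cp 1 → ok
  c4: data parity 1, sent cp 1 → ok
Exactly one row (r1) and one column (c1) fail → the flipped bit is at their intersection.

row 1, column 1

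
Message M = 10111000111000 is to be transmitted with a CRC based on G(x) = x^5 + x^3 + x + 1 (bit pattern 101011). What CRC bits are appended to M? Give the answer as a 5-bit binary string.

11111

Append 5 zeros: 1011100011100000000. Divide by 101011 (XOR where the leading bit is 1):
  pos 0: 101110 XOR 101011 = 000101
  pos 3: 101001 XOR 101011 = 000010
  pos 7: 101100 XOR 101011 = 000111
  pos 10: 111000 XOR 101011 = 010011
  pos 11: 100110 XOR 101011 = 001101
  pos 13: 110100 XOR 101011 = 011111
Remainder (last 5 bits) = 11111. This is the CRC / FCS.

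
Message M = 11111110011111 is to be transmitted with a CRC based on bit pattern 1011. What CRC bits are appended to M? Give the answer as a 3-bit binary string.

Append 3 zeros: 11111110011111000. Divide by 1011 (XOR where the leading bit is 1):
  pos 0: 1111 XOR 1011 = 0100
  pos 1: 1001 XOR 1011 = 0010
  pos 3: 1011 XOR 1011 = 0000
  pos 9: 1111 XOR 1011 = 0100
  pos 10: 1001 XOR 1011 = 0010
  pos 12: 1000 XOR 1011 = 0011
Remainder (last 3 bits) = 110. This is the CRC / FCS.

110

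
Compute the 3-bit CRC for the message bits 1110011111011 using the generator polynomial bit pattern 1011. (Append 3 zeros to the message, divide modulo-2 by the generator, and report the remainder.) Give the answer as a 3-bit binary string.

010

Append 3 zeros: 1110011111011000. Divide by 1011 (XOR where the leading bit is 1):
  pos 0: 1110 XOR 1011 = 0101
  pos 1: 1010 XOR 1011 = 0001
  pos 4: 1111 XOR 1011 = 0100
  pos 5: 1001 XOR 1011 = 0010
  pos 7: 1010 XOR 1011 = 0001
  pos 10: 1110 XOR 1011 = 0101
  pos 11: 1010 XOR 1011 = 0001
Remainder (last 3 bits) = 010. This is the CRC / FCS.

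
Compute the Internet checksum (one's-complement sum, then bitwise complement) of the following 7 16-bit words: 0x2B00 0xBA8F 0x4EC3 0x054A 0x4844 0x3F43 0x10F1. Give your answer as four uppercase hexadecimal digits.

2DEA

One's-complement addition (fold any carry out of bit 15 back into bit 0):
  0x2B00 + 0xBA8F = 0x0E58F
  0xE58F + 0x4EC3 = 0x13452 → wrap carry → 0x3453
  0x3453 + 0x054A = 0x0399D
  0x399D + 0x4844 = 0x081E1
  0x81E1 + 0x3F43 = 0x0C124
  0xC124 + 0x10F1 = 0x0D215
One's-complement sum = 0xD215.
Checksum = ~0xD215 & 0xFFFF = 0x2DEA.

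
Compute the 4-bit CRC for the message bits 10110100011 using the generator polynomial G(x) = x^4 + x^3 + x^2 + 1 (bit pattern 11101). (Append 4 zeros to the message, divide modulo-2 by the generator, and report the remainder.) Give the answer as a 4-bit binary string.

0101

Append 4 zeros: 101101000110000. Divide by 11101 (XOR where the leading bit is 1):
  pos 0: 10110 XOR 11101 = 01011
  pos 1: 10111 XOR 11101 = 01010
  pos 2: 10100 XOR 11101 = 01001
  pos 3: 10010 XOR 11101 = 01111
  pos 4: 11110 XOR 11101 = 00011
  pos 7: 11110 XOR 11101 = 00011
  pos 10: 11000 XOR 11101 = 00101
Remainder (last 4 bits) = 0101. This is the CRC / FCS.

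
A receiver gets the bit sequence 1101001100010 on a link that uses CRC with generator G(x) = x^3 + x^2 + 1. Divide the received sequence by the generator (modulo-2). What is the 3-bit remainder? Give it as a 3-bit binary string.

Modulo-2 division of 1101001100010 by 1101:
  pos 0: 1101 XOR 1101 = 0000
  pos 6: 1100 XOR 1101 = 0001
  pos 9: 1010 XOR 1101 = 0111
Remainder = 111 (nonzero — an error is detected).

111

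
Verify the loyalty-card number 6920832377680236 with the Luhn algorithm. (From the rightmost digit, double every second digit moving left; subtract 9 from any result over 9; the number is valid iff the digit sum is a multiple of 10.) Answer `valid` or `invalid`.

From the right, keep odd positions and double even positions (subtract 9 from any doubled value over 9):
  doubled (positions 2,4,...): 6 0 3 5 4 7 4 3 → sum 32
  kept (positions 1,3,...): 6 2 8 7 3 3 0 9 → sum 38
Total = 70.
70 mod 10 = 0, so the number is valid.

valid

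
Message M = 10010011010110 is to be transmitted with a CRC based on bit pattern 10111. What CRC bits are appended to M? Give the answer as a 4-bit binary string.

0001

Append 4 zeros: 100100110101100000. Divide by 10111 (XOR where the leading bit is 1):
  pos 0: 10010 XOR 10111 = 00101
  pos 2: 10101 XOR 10111 = 00010
  pos 5: 10101 XOR 10111 = 00010
  pos 8: 10011 XOR 10111 = 00100
  pos 10: 10000 XOR 10111 = 00111
  pos 12: 11100 XOR 10111 = 01011
  pos 13: 10110 XOR 10111 = 00001
Remainder (last 4 bits) = 0001. This is the CRC / FCS.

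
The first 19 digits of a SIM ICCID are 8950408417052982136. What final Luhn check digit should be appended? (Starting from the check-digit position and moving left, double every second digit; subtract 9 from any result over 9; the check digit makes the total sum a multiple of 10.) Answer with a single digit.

0

Partial digits right→left: 6 3 1 2 8 9 2 5 0 7 1 4 8 0 4 0 5 9 8
Double every second digit counting from the check-digit position (so the 1st, 3rd, 5th, ... of the partial from the right).
  doubled (with −9 where >9): 3 2 7 4 0 2 7 8 1 7 → sum 41
  kept as-is: 3 2 9 5 7 4 0 0 9 → sum 39
Total = 41 + 39 = 80.
Check digit = (10 − (80 mod 10)) mod 10 = 0.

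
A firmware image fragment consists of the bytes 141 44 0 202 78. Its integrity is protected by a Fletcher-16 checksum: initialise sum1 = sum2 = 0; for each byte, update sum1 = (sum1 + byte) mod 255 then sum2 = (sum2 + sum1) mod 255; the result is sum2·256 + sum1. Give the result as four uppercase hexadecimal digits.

58D2

Running sums (mod 255):
  after byte 0 (141): sum1=141, sum2=141
  after byte 1 (44): sum1=185, sum2=71
  after byte 2 (0): sum1=185, sum2=1
  after byte 3 (202): sum1=132, sum2=133
  after byte 4 (78): sum1=210, sum2=88
Checksum = sum2·256 + sum1 = 88·256 + 210 = 22738 = 0x58D2.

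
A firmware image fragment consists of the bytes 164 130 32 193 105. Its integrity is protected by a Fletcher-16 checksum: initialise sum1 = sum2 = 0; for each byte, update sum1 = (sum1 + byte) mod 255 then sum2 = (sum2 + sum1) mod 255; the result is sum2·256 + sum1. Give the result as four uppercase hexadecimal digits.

8E72

Running sums (mod 255):
  after byte 0 (164): sum1=164, sum2=164
  after byte 1 (130): sum1=39, sum2=203
  after byte 2 (32): sum1=71, sum2=19
  after byte 3 (193): sum1=9, sum2=28
  after byte 4 (105): sum1=114, sum2=142
Checksum = sum2·256 + sum1 = 142·256 + 114 = 36466 = 0x8E72.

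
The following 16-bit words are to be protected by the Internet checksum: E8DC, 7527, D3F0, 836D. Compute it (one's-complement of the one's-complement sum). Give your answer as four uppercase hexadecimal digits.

4A9D

One's-complement addition (fold any carry out of bit 15 back into bit 0):
  0xE8DC + 0x7527 = 0x15E03 → wrap carry → 0x5E04
  0x5E04 + 0xD3F0 = 0x131F4 → wrap carry → 0x31F5
  0x31F5 + 0x836D = 0x0B562
One's-complement sum = 0xB562.
Checksum = ~0xB562 & 0xFFFF = 0x4A9D.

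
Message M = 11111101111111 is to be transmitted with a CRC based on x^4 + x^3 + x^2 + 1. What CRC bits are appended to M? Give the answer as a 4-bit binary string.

1101

Append 4 zeros: 111111011111110000. Divide by 11101 (XOR where the leading bit is 1):
  pos 0: 11111 XOR 11101 = 00010
  pos 3: 10101 XOR 11101 = 01000
  pos 4: 10001 XOR 11101 = 01100
  pos 5: 11001 XOR 11101 = 00100
  pos 7: 10011 XOR 11101 = 01110
  pos 8: 11101 XOR 11101 = 00000
  pos 13: 10000 XOR 11101 = 01101
Remainder (last 4 bits) = 1101. This is the CRC / FCS.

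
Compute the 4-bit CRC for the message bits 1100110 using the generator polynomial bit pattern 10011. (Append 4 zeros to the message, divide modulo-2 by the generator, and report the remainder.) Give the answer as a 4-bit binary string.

Append 4 zeros: 11001100000. Divide by 10011 (XOR where the leading bit is 1):
  pos 0: 11001 XOR 10011 = 01010
  pos 1: 10101 XOR 10011 = 00110
  pos 3: 11000 XOR 10011 = 01011
  pos 4: 10110 XOR 10011 = 00101
  pos 6: 10100 XOR 10011 = 00111
Remainder (last 4 bits) = 0111. This is the CRC / FCS.

0111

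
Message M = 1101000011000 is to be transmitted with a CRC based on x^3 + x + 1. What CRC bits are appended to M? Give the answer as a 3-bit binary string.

Append 3 zeros: 1101000011000000. Divide by 1011 (XOR where the leading bit is 1):
  pos 0: 1101 XOR 1011 = 0110
  pos 1: 1100 XOR 1011 = 0111
  pos 2: 1110 XOR 1011 = 0101
  pos 3: 1010 XOR 1011 = 0001
  pos 6: 1011 XOR 1011 = 0000
Remainder (last 3 bits) = 000. This is the CRC / FCS.

000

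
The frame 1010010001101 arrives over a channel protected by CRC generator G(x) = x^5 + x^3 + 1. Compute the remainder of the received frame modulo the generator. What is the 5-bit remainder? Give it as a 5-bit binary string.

Modulo-2 division of 1010010001101 by 101001:
  pos 0: 101001 XOR 101001 = 000000
Remainder = 01101 (nonzero — an error is detected).

01101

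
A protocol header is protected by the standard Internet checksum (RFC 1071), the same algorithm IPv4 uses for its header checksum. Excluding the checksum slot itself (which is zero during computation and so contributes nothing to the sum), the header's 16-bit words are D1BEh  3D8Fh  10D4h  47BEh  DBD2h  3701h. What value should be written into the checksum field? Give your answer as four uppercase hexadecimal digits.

One's-complement addition (fold any carry out of bit 15 back into bit 0):
  0xD1BE + 0x3D8F = 0x10F4D → wrap carry → 0x0F4E
  0x0F4E + 0x10D4 = 0x02022
  0x2022 + 0x47BE = 0x067E0
  0x67E0 + 0xDBD2 = 0x143B2 → wrap carry → 0x43B3
  0x43B3 + 0x3701 = 0x07AB4
One's-complement sum = 0x7AB4.
Checksum = ~0x7AB4 & 0xFFFF = 0x854B.

854B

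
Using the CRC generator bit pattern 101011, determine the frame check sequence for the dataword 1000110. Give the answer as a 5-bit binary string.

Append 5 zeros: 100011000000. Divide by 101011 (XOR where the leading bit is 1):
  pos 0: 100011 XOR 101011 = 001000
  pos 2: 100000 XOR 101011 = 001011
  pos 4: 101100 XOR 101011 = 000111
Remainder (last 5 bits) = 11100. This is the CRC / FCS.

11100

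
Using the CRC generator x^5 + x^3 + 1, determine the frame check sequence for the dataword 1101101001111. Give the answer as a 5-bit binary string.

00001

Append 5 zeros: 110110100111100000. Divide by 101001 (XOR where the leading bit is 1):
  pos 0: 110110 XOR 101001 = 011111
  pos 1: 111111 XOR 101001 = 010110
  pos 2: 101100 XOR 101001 = 000101
  pos 5: 101011 XOR 101001 = 000010
  pos 9: 101100 XOR 101001 = 000101
  pos 12: 101000 XOR 101001 = 000001
Remainder (last 5 bits) = 00001. This is the CRC / FCS.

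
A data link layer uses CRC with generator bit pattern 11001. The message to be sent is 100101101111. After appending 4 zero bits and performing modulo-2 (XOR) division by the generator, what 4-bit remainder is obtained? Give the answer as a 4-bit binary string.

Append 4 zeros: 1001011011110000. Divide by 11001 (XOR where the leading bit is 1):
  pos 0: 10010 XOR 11001 = 01011
  pos 1: 10111 XOR 11001 = 01110
  pos 2: 11101 XOR 11001 = 00100
  pos 4: 10001 XOR 11001 = 01000
  pos 5: 10001 XOR 11001 = 01000
  pos 6: 10001 XOR 11001 = 01000
  pos 7: 10001 XOR 11001 = 01000
  pos 8: 10000 XOR 11001 = 01001
  pos 9: 10010 XOR 11001 = 01011
  pos 10: 10110 XOR 11001 = 01111
  pos 11: 11110 XOR 11001 = 00111
Remainder (last 4 bits) = 0111. This is the CRC / FCS.

0111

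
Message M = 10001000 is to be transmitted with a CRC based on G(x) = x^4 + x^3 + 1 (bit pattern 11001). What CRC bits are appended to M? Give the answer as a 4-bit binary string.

1010

Append 4 zeros: 100010000000. Divide by 11001 (XOR where the leading bit is 1):
  pos 0: 10001 XOR 11001 = 01000
  pos 1: 10000 XOR 11001 = 01001
  pos 2: 10010 XOR 11001 = 01011
  pos 3: 10110 XOR 11001 = 01111
  pos 4: 11110 XOR 11001 = 00111
  pos 6: 11100 XOR 11001 = 00101
Remainder (last 4 bits) = 1010. This is the CRC / FCS.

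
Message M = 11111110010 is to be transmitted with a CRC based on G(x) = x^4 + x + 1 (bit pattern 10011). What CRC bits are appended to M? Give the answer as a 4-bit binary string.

1011

Append 4 zeros: 111111100100000. Divide by 10011 (XOR where the leading bit is 1):
  pos 0: 11111 XOR 10011 = 01100
  pos 1: 11001 XOR 10011 = 01010
  pos 2: 10101 XOR 10011 = 00110
  pos 4: 11000 XOR 10011 = 01011
  pos 5: 10111 XOR 10011 = 00100
  pos 7: 10000 XOR 10011 = 00011
  pos 10: 11000 XOR 10011 = 01011
Remainder (last 4 bits) = 1011. This is the CRC / FCS.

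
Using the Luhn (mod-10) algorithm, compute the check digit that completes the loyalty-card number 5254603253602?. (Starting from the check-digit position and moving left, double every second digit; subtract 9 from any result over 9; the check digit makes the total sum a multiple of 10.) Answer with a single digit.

Partial digits right→left: 2 0 6 3 5 2 3 0 6 4 5 2 5
Double every second digit counting from the check-digit position (so the 1st, 3rd, 5th, ... of the partial from the right).
  doubled (with −9 where >9): 4 3 1 6 3 1 1 → sum 19
  kept as-is: 0 3 2 0 4 2 → sum 11
Total = 19 + 11 = 30.
Check digit = (10 − (30 mod 10)) mod 10 = 0.

0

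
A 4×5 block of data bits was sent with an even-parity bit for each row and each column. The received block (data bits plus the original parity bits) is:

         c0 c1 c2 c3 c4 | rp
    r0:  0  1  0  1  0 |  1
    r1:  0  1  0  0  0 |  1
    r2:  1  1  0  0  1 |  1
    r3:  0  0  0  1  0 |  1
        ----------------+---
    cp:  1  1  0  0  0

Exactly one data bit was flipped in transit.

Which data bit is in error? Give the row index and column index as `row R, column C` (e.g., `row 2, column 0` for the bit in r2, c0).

row 0, column 4

Recompute each row's even parity and compare to rp:
  r0: data parity 0, sent rp 1 → mismatch
  r1: data parity 1, sent rp 1 → ok
  r2: data parity 1, sent rp 1 → ok
  r3: data parity 1, sent rp 1 → ok
Recompute each column's even parity and compare to cp:
  c0: data parity 1, sent cp 1 → ok
  c1: data parity 1, sent cp 1 → ok
  c2: data parity 0, sent cp 0 → ok
  c3: data parity 0, sent cp 0 → ok
  c4: data parity 1, sent cp 0 → mismatch
Exactly one row (r0) and one column (c4) fail → the flipped bit is at their intersection.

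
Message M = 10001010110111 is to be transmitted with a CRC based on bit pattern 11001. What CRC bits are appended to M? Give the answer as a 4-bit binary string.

1001

Append 4 zeros: 100010101101110000. Divide by 11001 (XOR where the leading bit is 1):
  pos 0: 10001 XOR 11001 = 01000
  pos 1: 10000 XOR 11001 = 01001
  pos 2: 10011 XOR 11001 = 01010
  pos 3: 10100 XOR 11001 = 01101
  pos 4: 11011 XOR 11001 = 00010
  pos 7: 10101 XOR 11001 = 01100
  pos 8: 11001 XOR 11001 = 00000
  pos 13: 10000 XOR 11001 = 01001
Remainder (last 4 bits) = 1001. This is the CRC / FCS.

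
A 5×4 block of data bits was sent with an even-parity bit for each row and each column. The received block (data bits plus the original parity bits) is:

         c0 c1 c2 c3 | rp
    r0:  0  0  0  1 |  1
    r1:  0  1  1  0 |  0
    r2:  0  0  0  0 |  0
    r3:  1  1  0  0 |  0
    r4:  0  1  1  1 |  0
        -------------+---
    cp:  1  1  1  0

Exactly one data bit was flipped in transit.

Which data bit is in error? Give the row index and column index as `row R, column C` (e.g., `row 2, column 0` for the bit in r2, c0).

Recompute each row's even parity and compare to rp:
  r0: data parity 1, sent rp 1 → ok
  r1: data parity 0, sent rp 0 → ok
  r2: data parity 0, sent rp 0 → ok
  r3: data parity 0, sent rp 0 → ok
  r4: data parity 1, sent rp 0 → mismatch
Recompute each column's even parity and compare to cp:
  c0: data parity 1, sent cp 1 → ok
  c1: data parity 1, sent cp 1 → ok
  c2: data parity 0, sent cp 1 → mismatch
  c3: data parity 0, sent cp 0 → ok
Exactly one row (r4) and one column (c2) fail → the flipped bit is at their intersection.

row 4, column 2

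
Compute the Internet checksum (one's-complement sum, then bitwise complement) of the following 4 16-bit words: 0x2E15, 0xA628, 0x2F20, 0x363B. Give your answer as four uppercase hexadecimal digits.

C666

One's-complement addition (fold any carry out of bit 15 back into bit 0):
  0x2E15 + 0xA628 = 0x0D43D
  0xD43D + 0x2F20 = 0x1035D → wrap carry → 0x035E
  0x035E + 0x363B = 0x03999
One's-complement sum = 0x3999.
Checksum = ~0x3999 & 0xFFFF = 0xC666.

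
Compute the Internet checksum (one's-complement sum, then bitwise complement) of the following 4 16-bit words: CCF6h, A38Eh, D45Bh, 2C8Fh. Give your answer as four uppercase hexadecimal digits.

One's-complement addition (fold any carry out of bit 15 back into bit 0):
  0xCCF6 + 0xA38E = 0x17084 → wrap carry → 0x7085
  0x7085 + 0xD45B = 0x144E0 → wrap carry → 0x44E1
  0x44E1 + 0x2C8F = 0x07170
One's-complement sum = 0x7170.
Checksum = ~0x7170 & 0xFFFF = 0x8E8F.

8E8F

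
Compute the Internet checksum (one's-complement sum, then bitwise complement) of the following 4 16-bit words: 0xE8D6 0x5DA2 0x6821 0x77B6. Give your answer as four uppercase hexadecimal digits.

One's-complement addition (fold any carry out of bit 15 back into bit 0):
  0xE8D6 + 0x5DA2 = 0x14678 → wrap carry → 0x4679
  0x4679 + 0x6821 = 0x0AE9A
  0xAE9A + 0x77B6 = 0x12650 → wrap carry → 0x2651
One's-complement sum = 0x2651.
Checksum = ~0x2651 & 0xFFFF = 0xD9AE.

D9AE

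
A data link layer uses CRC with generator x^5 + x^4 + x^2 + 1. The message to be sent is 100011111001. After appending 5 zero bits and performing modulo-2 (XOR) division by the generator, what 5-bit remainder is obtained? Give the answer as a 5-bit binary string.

Append 5 zeros: 10001111100100000. Divide by 110101 (XOR where the leading bit is 1):
  pos 0: 100011 XOR 110101 = 010110
  pos 1: 101101 XOR 110101 = 011000
  pos 2: 110001 XOR 110101 = 000100
  pos 5: 100100 XOR 110101 = 010001
  pos 6: 100011 XOR 110101 = 010110
  pos 7: 101100 XOR 110101 = 011001
  pos 8: 110010 XOR 110101 = 000111
  pos 11: 111000 XOR 110101 = 001101
Remainder (last 5 bits) = 01101. This is the CRC / FCS.

01101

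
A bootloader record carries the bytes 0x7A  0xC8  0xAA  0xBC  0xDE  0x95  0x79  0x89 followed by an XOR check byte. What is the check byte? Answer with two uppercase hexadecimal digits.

1F

XOR the bytes together:
  start with 0x7A
  0x7A ⊕ 0xC8 = 0xB2
  0xB2 ⊕ 0xAA = 0x18
  0x18 ⊕ 0xBC = 0xA4
  0xA4 ⊕ 0xDE = 0x7A
  0x7A ⊕ 0x95 = 0xEF
  0xEF ⊕ 0x79 = 0x96
  0x96 ⊕ 0x89 = 0x1F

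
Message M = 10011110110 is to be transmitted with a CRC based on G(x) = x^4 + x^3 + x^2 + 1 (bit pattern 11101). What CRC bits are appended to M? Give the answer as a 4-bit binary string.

1011

Append 4 zeros: 100111101100000. Divide by 11101 (XOR where the leading bit is 1):
  pos 0: 10011 XOR 11101 = 01110
  pos 1: 11101 XOR 11101 = 00000
  pos 6: 10110 XOR 11101 = 01011
  pos 7: 10110 XOR 11101 = 01011
  pos 8: 10110 XOR 11101 = 01011
  pos 9: 10110 XOR 11101 = 01011
  pos 10: 10110 XOR 11101 = 01011
Remainder (last 4 bits) = 1011. This is the CRC / FCS.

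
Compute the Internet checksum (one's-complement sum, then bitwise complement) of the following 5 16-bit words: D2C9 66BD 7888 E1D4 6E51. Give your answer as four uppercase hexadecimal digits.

One's-complement addition (fold any carry out of bit 15 back into bit 0):
  0xD2C9 + 0x66BD = 0x13986 → wrap carry → 0x3987
  0x3987 + 0x7888 = 0x0B20F
  0xB20F + 0xE1D4 = 0x193E3 → wrap carry → 0x93E4
  0x93E4 + 0x6E51 = 0x10235 → wrap carry → 0x0236
One's-complement sum = 0x0236.
Checksum = ~0x0236 & 0xFFFF = 0xFDC9.

FDC9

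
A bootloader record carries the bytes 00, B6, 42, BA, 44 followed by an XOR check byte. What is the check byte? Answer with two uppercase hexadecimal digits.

XOR the bytes together:
  start with 0x00
  0x00 ⊕ 0xB6 = 0xB6
  0xB6 ⊕ 0x42 = 0xF4
  0xF4 ⊕ 0xBA = 0x4E
  0x4E ⊕ 0x44 = 0x0A

0A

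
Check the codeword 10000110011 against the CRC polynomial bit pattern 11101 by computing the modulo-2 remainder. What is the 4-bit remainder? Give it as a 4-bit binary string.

Modulo-2 division of 10000110011 by 11101:
  pos 0: 10000 XOR 11101 = 01101
  pos 1: 11011 XOR 11101 = 00110
  pos 3: 11010 XOR 11101 = 00111
  pos 5: 11101 XOR 11101 = 00000
Remainder = 0001 (nonzero — an error is detected).

0001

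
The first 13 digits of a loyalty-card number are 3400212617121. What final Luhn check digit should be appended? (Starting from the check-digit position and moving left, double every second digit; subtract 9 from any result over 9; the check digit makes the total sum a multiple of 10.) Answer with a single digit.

Partial digits right→left: 1 2 1 7 1 6 2 1 2 0 0 4 3
Double every second digit counting from the check-digit position (so the 1st, 3rd, 5th, ... of the partial from the right).
  doubled (with −9 where >9): 2 2 2 4 4 0 6 → sum 20
  kept as-is: 2 7 6 1 0 4 → sum 20
Total = 20 + 20 = 40.
Check digit = (10 − (40 mod 10)) mod 10 = 0.

0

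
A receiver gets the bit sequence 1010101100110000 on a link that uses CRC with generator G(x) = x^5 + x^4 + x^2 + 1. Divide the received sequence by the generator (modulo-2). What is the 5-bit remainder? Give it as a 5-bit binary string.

Modulo-2 division of 1010101100110000 by 110101:
  pos 0: 101010 XOR 110101 = 011111
  pos 1: 111111 XOR 110101 = 001010
  pos 3: 101010 XOR 110101 = 011111
  pos 4: 111110 XOR 110101 = 001011
  pos 6: 101111 XOR 110101 = 011010
  pos 7: 110100 XOR 110101 = 000001
Remainder = 01000 (nonzero — an error is detected).

01000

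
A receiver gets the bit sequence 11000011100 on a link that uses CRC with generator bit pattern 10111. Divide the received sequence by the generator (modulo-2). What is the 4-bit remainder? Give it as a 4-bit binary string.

0111

Modulo-2 division of 11000011100 by 10111:
  pos 0: 11000 XOR 10111 = 01111
  pos 1: 11110 XOR 10111 = 01001
  pos 2: 10011 XOR 10111 = 00100
  pos 4: 10011 XOR 10111 = 00100
  pos 6: 10000 XOR 10111 = 00111
Remainder = 0111 (nonzero — an error is detected).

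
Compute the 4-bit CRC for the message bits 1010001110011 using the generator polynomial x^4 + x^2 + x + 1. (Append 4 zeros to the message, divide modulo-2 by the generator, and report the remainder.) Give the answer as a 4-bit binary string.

0010

Append 4 zeros: 10100011100110000. Divide by 10111 (XOR where the leading bit is 1):
  pos 0: 10100 XOR 10111 = 00011
  pos 3: 11011 XOR 10111 = 01100
  pos 4: 11001 XOR 10111 = 01110
  pos 5: 11100 XOR 10111 = 01011
  pos 6: 10110 XOR 10111 = 00001
  pos 10: 11100 XOR 10111 = 01011
  pos 11: 10110 XOR 10111 = 00001
Remainder (last 4 bits) = 0010. This is the CRC / FCS.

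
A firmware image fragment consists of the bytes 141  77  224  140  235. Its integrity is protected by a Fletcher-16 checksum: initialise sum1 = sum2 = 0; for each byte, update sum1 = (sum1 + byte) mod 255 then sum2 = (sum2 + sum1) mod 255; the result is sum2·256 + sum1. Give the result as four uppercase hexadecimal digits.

Running sums (mod 255):
  after byte 0 (141): sum1=141, sum2=141
  after byte 1 (77): sum1=218, sum2=104
  after byte 2 (224): sum1=187, sum2=36
  after byte 3 (140): sum1=72, sum2=108
  after byte 4 (235): sum1=52, sum2=160
Checksum = sum2·256 + sum1 = 160·256 + 52 = 41012 = 0xA034.

A034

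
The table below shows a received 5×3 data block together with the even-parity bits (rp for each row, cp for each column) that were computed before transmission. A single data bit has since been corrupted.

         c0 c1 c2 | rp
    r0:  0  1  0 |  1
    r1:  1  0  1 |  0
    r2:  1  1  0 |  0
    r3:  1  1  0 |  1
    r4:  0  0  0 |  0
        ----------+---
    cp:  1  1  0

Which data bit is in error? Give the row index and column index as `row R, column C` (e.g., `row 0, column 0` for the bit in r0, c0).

Recompute each row's even parity and compare to rp:
  r0: data parity 1, sent rp 1 → ok
  r1: data parity 0, sent rp 0 → ok
  r2: data parity 0, sent rp 0 → ok
  r3: data parity 0, sent rp 1 → mismatch
  r4: data parity 0, sent rp 0 → ok
Recompute each column's even parity and compare to cp:
  c0: data parity 1, sent cp 1 → ok
  c1: data parity 1, sent cp 1 → ok
  c2: data parity 1, sent cp 0 → mismatch
Exactly one row (r3) and one column (c2) fail → the flipped bit is at their intersection.

row 3, column 2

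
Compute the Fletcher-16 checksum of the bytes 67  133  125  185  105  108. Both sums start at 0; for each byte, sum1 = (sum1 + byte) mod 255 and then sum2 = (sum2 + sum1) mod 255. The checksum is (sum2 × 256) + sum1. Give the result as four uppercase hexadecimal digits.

Running sums (mod 255):
  after byte 0 (67): sum1=67, sum2=67
  after byte 1 (133): sum1=200, sum2=12
  after byte 2 (125): sum1=70, sum2=82
  after byte 3 (185): sum1=0, sum2=82
  after byte 4 (105): sum1=105, sum2=187
  after byte 5 (108): sum1=213, sum2=145
Checksum = sum2·256 + sum1 = 145·256 + 213 = 37333 = 0x91D5.

91D5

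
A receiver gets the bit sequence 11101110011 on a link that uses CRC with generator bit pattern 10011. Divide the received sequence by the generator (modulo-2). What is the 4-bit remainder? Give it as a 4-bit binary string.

Modulo-2 division of 11101110011 by 10011:
  pos 0: 11101 XOR 10011 = 01110
  pos 1: 11101 XOR 10011 = 01110
  pos 2: 11101 XOR 10011 = 01110
  pos 3: 11100 XOR 10011 = 01111
  pos 4: 11110 XOR 10011 = 01101
  pos 5: 11011 XOR 10011 = 01000
  pos 6: 10001 XOR 10011 = 00010
Remainder = 0010 (nonzero — an error is detected).

0010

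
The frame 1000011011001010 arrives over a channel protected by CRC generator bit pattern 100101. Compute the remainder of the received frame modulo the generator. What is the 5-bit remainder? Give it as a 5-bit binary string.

Modulo-2 division of 1000011011001010 by 100101:
  pos 0: 100001 XOR 100101 = 000100
  pos 3: 100101 XOR 100101 = 000000
  pos 9: 100101 XOR 100101 = 000000
Remainder = 00000 (zero — the frame passes the CRC check).

00000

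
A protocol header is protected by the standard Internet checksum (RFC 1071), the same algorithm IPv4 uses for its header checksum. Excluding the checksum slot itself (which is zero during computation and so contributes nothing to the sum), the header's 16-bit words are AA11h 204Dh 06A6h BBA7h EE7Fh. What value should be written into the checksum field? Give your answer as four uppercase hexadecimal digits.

One's-complement addition (fold any carry out of bit 15 back into bit 0):
  0xAA11 + 0x204D = 0x0CA5E
  0xCA5E + 0x06A6 = 0x0D104
  0xD104 + 0xBBA7 = 0x18CAB → wrap carry → 0x8CAC
  0x8CAC + 0xEE7F = 0x17B2B → wrap carry → 0x7B2C
One's-complement sum = 0x7B2C.
Checksum = ~0x7B2C & 0xFFFF = 0x84D3.

84D3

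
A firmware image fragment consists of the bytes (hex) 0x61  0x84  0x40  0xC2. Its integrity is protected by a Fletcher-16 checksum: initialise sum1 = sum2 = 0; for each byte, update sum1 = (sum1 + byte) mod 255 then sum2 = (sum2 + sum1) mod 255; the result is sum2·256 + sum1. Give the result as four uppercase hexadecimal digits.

56E8

Running sums (mod 255):
  after byte 0 (0x61): sum1=97, sum2=97
  after byte 1 (0x84): sum1=229, sum2=71
  after byte 2 (0x40): sum1=38, sum2=109
  after byte 3 (0xC2): sum1=232, sum2=86
Checksum = sum2·256 + sum1 = 86·256 + 232 = 22248 = 0x56E8.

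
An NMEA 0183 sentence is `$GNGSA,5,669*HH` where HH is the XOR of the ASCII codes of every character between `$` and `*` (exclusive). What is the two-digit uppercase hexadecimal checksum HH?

XOR the ASCII codes of the payload characters:
  'G' = 0x47 → acc = 0x47
  'N' = 0x4E → acc = 0x09
  'G' = 0x47 → acc = 0x4E
  'S' = 0x53 → acc = 0x1D
  'A' = 0x41 → acc = 0x5C
  ',' = 0x2C → acc = 0x70
  '5' = 0x35 → acc = 0x45
  ',' = 0x2C → acc = 0x69
  '6' = 0x36 → acc = 0x5F
  '6' = 0x36 → acc = 0x69
  '9' = 0x39 → acc = 0x50
Checksum = 0x50.

50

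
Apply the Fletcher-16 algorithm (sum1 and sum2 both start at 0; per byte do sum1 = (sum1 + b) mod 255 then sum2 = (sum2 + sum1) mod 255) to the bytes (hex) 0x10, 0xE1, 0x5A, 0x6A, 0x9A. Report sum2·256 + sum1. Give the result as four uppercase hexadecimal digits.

5651

Running sums (mod 255):
  after byte 0 (0x10): sum1=16, sum2=16
  after byte 1 (0xE1): sum1=241, sum2=2
  after byte 2 (0x5A): sum1=76, sum2=78
  after byte 3 (0x6A): sum1=182, sum2=5
  after byte 4 (0x9A): sum1=81, sum2=86
Checksum = sum2·256 + sum1 = 86·256 + 81 = 22097 = 0x5651.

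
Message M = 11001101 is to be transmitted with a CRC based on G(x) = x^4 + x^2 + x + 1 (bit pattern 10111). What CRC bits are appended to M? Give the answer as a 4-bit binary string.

0010

Append 4 zeros: 110011010000. Divide by 10111 (XOR where the leading bit is 1):
  pos 0: 11001 XOR 10111 = 01110
  pos 1: 11101 XOR 10111 = 01010
  pos 2: 10100 XOR 10111 = 00011
  pos 5: 11100 XOR 10111 = 01011
  pos 6: 10110 XOR 10111 = 00001
Remainder (last 4 bits) = 0010. This is the CRC / FCS.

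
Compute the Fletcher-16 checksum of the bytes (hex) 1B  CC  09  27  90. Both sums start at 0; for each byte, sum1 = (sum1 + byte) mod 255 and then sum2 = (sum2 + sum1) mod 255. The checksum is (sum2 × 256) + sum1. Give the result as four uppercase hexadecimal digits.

B4A8

Running sums (mod 255):
  after byte 0 (1B): sum1=27, sum2=27
  after byte 1 (CC): sum1=231, sum2=3
  after byte 2 (09): sum1=240, sum2=243
  after byte 3 (27): sum1=24, sum2=12
  after byte 4 (90): sum1=168, sum2=180
Checksum = sum2·256 + sum1 = 180·256 + 168 = 46248 = 0xB4A8.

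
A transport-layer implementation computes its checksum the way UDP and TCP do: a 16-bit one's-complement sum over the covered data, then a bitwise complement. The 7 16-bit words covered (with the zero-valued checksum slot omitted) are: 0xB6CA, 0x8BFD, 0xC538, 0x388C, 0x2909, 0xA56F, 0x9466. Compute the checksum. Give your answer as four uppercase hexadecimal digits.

5C93

One's-complement addition (fold any carry out of bit 15 back into bit 0):
  0xB6CA + 0x8BFD = 0x142C7 → wrap carry → 0x42C8
  0x42C8 + 0xC538 = 0x10800 → wrap carry → 0x0801
  0x0801 + 0x388C = 0x0408D
  0x408D + 0x2909 = 0x06996
  0x6996 + 0xA56F = 0x10F05 → wrap carry → 0x0F06
  0x0F06 + 0x9466 = 0x0A36C
One's-complement sum = 0xA36C.
Checksum = ~0xA36C & 0xFFFF = 0x5C93.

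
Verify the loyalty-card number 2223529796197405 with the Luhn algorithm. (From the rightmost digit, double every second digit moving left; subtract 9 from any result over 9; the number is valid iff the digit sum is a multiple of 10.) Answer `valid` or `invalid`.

From the right, keep odd positions and double even positions (subtract 9 from any doubled value over 9):
  doubled (positions 2,4,...): 0 5 2 9 9 1 4 4 → sum 34
  kept (positions 1,3,...): 5 4 9 6 7 2 3 2 → sum 38
Total = 72.
72 mod 10 = 2, so the number is invalid.

invalid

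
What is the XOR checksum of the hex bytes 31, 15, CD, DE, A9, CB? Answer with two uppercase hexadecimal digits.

XOR the bytes together:
  start with 0x31
  0x31 ⊕ 0x15 = 0x24
  0x24 ⊕ 0xCD = 0xE9
  0xE9 ⊕ 0xDE = 0x37
  0x37 ⊕ 0xA9 = 0x9E
  0x9E ⊕ 0xCB = 0x55

55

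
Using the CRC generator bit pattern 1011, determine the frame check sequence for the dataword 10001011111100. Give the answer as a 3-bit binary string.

Append 3 zeros: 10001011111100000. Divide by 1011 (XOR where the leading bit is 1):
  pos 0: 1000 XOR 1011 = 0011
  pos 2: 1110 XOR 1011 = 0101
  pos 3: 1011 XOR 1011 = 0000
  pos 7: 1111 XOR 1011 = 0100
  pos 8: 1001 XOR 1011 = 0010
  pos 10: 1000 XOR 1011 = 0011
  pos 12: 1100 XOR 1011 = 0111
  pos 13: 1110 XOR 1011 = 0101
Remainder (last 3 bits) = 101. This is the CRC / FCS.

101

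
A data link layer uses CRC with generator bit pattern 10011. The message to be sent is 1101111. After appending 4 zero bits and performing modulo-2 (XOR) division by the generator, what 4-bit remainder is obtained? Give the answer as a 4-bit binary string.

Append 4 zeros: 11011110000. Divide by 10011 (XOR where the leading bit is 1):
  pos 0: 11011 XOR 10011 = 01000
  pos 1: 10001 XOR 10011 = 00010
  pos 4: 10100 XOR 10011 = 00111
  pos 6: 11100 XOR 10011 = 01111
Remainder (last 4 bits) = 1111. This is the CRC / FCS.

1111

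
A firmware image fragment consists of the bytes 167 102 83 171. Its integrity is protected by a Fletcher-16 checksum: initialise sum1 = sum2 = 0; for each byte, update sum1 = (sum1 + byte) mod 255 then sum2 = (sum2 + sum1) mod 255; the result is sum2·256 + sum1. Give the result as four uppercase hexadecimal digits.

240D

Running sums (mod 255):
  after byte 0 (167): sum1=167, sum2=167
  after byte 1 (102): sum1=14, sum2=181
  after byte 2 (83): sum1=97, sum2=23
  after byte 3 (171): sum1=13, sum2=36
Checksum = sum2·256 + sum1 = 36·256 + 13 = 9229 = 0x240D.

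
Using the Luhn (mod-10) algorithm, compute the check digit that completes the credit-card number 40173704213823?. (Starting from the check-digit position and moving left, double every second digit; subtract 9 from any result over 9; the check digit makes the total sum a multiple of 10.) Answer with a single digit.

Partial digits right→left: 3 2 8 3 1 2 4 0 7 3 7 1 0 4
Double every second digit counting from the check-digit position (so the 1st, 3rd, 5th, ... of the partial from the right).
  doubled (with −9 where >9): 6 7 2 8 5 5 0 → sum 33
  kept as-is: 2 3 2 0 3 1 4 → sum 15
Total = 33 + 15 = 48.
Check digit = (10 − (48 mod 10)) mod 10 = 2.

2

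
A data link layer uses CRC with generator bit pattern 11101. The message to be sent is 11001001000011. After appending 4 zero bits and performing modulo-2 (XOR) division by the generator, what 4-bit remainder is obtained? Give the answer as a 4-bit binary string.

0000

Append 4 zeros: 110010010000110000. Divide by 11101 (XOR where the leading bit is 1):
  pos 0: 11001 XOR 11101 = 00100
  pos 2: 10000 XOR 11101 = 01101
  pos 3: 11011 XOR 11101 = 00110
  pos 5: 11000 XOR 11101 = 00101
  pos 7: 10100 XOR 11101 = 01001
  pos 8: 10011 XOR 11101 = 01110
  pos 9: 11101 XOR 11101 = 00000
Remainder (last 4 bits) = 0000. This is the CRC / FCS.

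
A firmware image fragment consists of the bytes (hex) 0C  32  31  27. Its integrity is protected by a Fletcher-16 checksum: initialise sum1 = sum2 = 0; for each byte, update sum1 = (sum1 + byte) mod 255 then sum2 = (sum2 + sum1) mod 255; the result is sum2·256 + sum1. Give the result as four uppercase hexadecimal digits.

Running sums (mod 255):
  after byte 0 (0C): sum1=12, sum2=12
  after byte 1 (32): sum1=62, sum2=74
  after byte 2 (31): sum1=111, sum2=185
  after byte 3 (27): sum1=150, sum2=80
Checksum = sum2·256 + sum1 = 80·256 + 150 = 20630 = 0x5096.

5096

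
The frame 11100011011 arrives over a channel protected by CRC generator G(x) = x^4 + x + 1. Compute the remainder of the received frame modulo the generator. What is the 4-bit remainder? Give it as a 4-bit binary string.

Modulo-2 division of 11100011011 by 10011:
  pos 0: 11100 XOR 10011 = 01111
  pos 1: 11110 XOR 10011 = 01101
  pos 2: 11011 XOR 10011 = 01000
  pos 3: 10001 XOR 10011 = 00010
  pos 6: 10011 XOR 10011 = 00000
Remainder = 0000 (zero — the frame passes the CRC check).

0000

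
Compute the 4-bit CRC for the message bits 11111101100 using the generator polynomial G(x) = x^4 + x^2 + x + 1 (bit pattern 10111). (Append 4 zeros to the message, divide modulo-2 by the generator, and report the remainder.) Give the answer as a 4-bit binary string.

0101

Append 4 zeros: 111111011000000. Divide by 10111 (XOR where the leading bit is 1):
  pos 0: 11111 XOR 10111 = 01000
  pos 1: 10001 XOR 10111 = 00110
  pos 3: 11001 XOR 10111 = 01110
  pos 4: 11101 XOR 10111 = 01010
  pos 5: 10100 XOR 10111 = 00011
  pos 8: 11000 XOR 10111 = 01111
  pos 9: 11110 XOR 10111 = 01001
  pos 10: 10010 XOR 10111 = 00101
Remainder (last 4 bits) = 0101. This is the CRC / FCS.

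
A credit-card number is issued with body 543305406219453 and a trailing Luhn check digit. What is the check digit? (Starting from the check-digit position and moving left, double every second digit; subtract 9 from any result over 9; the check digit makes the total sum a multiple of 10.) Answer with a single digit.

Partial digits right→left: 3 5 4 9 1 2 6 0 4 5 0 3 3 4 5
Double every second digit counting from the check-digit position (so the 1st, 3rd, 5th, ... of the partial from the right).
  doubled (with −9 where >9): 6 8 2 3 8 0 6 1 → sum 34
  kept as-is: 5 9 2 0 5 3 4 → sum 28
Total = 34 + 28 = 62.
Check digit = (10 − (62 mod 10)) mod 10 = 8.

8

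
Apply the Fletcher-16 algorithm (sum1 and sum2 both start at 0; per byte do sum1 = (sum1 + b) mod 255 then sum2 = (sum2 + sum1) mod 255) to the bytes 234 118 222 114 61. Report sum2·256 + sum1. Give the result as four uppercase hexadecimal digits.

Running sums (mod 255):
  after byte 0 (234): sum1=234, sum2=234
  after byte 1 (118): sum1=97, sum2=76
  after byte 2 (222): sum1=64, sum2=140
  after byte 3 (114): sum1=178, sum2=63
  after byte 4 (61): sum1=239, sum2=47
Checksum = sum2·256 + sum1 = 47·256 + 239 = 12271 = 0x2FEF.

2FEF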